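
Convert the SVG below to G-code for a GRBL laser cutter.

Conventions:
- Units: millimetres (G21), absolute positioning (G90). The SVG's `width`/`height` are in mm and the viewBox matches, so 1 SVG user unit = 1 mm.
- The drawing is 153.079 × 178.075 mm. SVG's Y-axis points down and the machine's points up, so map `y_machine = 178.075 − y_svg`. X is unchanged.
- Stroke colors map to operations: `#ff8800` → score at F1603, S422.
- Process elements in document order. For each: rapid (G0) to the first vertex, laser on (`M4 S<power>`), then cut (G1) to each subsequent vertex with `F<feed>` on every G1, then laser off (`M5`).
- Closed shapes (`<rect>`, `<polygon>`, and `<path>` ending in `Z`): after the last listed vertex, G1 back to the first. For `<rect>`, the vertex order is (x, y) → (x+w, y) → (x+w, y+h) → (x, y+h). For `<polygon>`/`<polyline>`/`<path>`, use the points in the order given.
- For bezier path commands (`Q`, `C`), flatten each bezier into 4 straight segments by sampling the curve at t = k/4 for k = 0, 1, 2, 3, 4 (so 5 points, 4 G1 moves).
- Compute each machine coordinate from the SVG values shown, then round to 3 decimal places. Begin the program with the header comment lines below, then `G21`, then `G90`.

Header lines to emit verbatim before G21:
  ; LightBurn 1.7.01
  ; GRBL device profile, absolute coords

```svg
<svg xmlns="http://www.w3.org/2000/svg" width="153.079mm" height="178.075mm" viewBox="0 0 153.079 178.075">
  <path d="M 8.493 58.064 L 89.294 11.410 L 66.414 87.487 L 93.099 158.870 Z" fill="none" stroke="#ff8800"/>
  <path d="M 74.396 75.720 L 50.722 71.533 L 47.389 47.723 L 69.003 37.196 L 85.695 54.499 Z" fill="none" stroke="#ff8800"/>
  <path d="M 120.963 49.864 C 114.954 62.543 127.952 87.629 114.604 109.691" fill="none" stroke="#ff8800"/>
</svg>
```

1 u = 1 mm; y_m = 178.075 − y.

[1] `<path>` closed polygon, #ff8800→score S422 F1603: (8.493,120.011) → (89.294,166.665) → (66.414,90.588) → (93.099,19.205) → (8.493,120.011) (closed)

[2] `<path>` regular polygon, #ff8800→score S422 F1603: (74.396,102.355) → (50.722,106.542) → (47.389,130.352) → (69.003,140.879) → (85.695,123.576) → (74.396,102.355) (closed)

[3] `<path>` cubic bezier, #ff8800→score S422 F1603: (120.963,128.211) → (119.311,116.617) → (120.536,101.816) → (120.384,85.256) → (114.604,68.384)

; LightBurn 1.7.01
; GRBL device profile, absolute coords
G21
G90
G0 X8.493 Y120.011
M4 S422
G1 X89.294 Y166.665 F1603
G1 X66.414 Y90.588 F1603
G1 X93.099 Y19.205 F1603
G1 X8.493 Y120.011 F1603
M5
G0 X74.396 Y102.355
M4 S422
G1 X50.722 Y106.542 F1603
G1 X47.389 Y130.352 F1603
G1 X69.003 Y140.879 F1603
G1 X85.695 Y123.576 F1603
G1 X74.396 Y102.355 F1603
M5
G0 X120.963 Y128.211
M4 S422
G1 X119.311 Y116.617 F1603
G1 X120.536 Y101.816 F1603
G1 X120.384 Y85.256 F1603
G1 X114.604 Y68.384 F1603
M5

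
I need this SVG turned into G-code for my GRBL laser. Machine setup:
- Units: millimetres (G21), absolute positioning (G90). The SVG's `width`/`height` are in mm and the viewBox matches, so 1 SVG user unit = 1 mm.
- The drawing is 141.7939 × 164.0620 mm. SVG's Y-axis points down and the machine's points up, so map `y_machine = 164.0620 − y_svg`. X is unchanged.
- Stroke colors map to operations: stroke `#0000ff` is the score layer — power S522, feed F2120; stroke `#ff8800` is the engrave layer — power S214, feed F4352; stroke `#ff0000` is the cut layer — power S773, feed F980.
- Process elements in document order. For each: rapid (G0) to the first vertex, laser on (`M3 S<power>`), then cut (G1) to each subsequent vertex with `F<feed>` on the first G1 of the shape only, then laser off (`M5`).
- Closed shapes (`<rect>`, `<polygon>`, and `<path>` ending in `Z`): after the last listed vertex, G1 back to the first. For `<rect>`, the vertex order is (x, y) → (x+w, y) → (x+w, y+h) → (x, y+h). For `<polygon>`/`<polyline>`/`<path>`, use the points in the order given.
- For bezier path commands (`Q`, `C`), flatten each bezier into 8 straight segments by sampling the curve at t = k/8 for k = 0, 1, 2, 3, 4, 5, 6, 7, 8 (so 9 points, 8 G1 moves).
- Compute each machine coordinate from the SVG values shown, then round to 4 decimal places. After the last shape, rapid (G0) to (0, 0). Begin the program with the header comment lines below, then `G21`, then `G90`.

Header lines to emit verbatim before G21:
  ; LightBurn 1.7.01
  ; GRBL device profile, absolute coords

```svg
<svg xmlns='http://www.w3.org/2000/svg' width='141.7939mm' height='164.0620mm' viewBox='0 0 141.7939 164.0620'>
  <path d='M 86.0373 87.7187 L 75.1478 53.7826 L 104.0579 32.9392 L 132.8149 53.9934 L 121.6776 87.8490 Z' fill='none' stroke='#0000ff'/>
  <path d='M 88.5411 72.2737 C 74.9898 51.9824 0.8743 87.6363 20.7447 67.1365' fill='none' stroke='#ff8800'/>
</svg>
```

1 u = 1 mm; y_m = 164.0620 − y.

[1] `<path>` regular polygon, #0000ff→score S522 F2120: (86.0373,76.3433) → (75.1478,110.2794) → (104.0579,131.1228) → (132.8149,110.0686) → (121.6776,76.2130) → (86.0373,76.3433) (closed)

[2] `<path>` cubic bezier, #ff8800→engrave S214 F4352: (88.5411,91.7883) → (80.9223,96.9940) → (69.4367,98.2686) → (55.8955,96.9256) → (42.1098,94.2787) → (29.8907,91.6416) → (21.0494,90.3279) → (17.3970,91.6513) → (20.7447,96.9255)

; LightBurn 1.7.01
; GRBL device profile, absolute coords
G21
G90
G0 X86.0373 Y76.3433
M3 S522
G1 X75.1478 Y110.2794 F2120
G1 X104.0579 Y131.1228
G1 X132.8149 Y110.0686
G1 X121.6776 Y76.2130
G1 X86.0373 Y76.3433
M5
G0 X88.5411 Y91.7883
M3 S214
G1 X80.9223 Y96.9940 F4352
G1 X69.4367 Y98.2686
G1 X55.8955 Y96.9256
G1 X42.1098 Y94.2787
G1 X29.8907 Y91.6416
G1 X21.0494 Y90.3279
G1 X17.3970 Y91.6513
G1 X20.7447 Y96.9255
M5
G0 X0.0000 Y0.0000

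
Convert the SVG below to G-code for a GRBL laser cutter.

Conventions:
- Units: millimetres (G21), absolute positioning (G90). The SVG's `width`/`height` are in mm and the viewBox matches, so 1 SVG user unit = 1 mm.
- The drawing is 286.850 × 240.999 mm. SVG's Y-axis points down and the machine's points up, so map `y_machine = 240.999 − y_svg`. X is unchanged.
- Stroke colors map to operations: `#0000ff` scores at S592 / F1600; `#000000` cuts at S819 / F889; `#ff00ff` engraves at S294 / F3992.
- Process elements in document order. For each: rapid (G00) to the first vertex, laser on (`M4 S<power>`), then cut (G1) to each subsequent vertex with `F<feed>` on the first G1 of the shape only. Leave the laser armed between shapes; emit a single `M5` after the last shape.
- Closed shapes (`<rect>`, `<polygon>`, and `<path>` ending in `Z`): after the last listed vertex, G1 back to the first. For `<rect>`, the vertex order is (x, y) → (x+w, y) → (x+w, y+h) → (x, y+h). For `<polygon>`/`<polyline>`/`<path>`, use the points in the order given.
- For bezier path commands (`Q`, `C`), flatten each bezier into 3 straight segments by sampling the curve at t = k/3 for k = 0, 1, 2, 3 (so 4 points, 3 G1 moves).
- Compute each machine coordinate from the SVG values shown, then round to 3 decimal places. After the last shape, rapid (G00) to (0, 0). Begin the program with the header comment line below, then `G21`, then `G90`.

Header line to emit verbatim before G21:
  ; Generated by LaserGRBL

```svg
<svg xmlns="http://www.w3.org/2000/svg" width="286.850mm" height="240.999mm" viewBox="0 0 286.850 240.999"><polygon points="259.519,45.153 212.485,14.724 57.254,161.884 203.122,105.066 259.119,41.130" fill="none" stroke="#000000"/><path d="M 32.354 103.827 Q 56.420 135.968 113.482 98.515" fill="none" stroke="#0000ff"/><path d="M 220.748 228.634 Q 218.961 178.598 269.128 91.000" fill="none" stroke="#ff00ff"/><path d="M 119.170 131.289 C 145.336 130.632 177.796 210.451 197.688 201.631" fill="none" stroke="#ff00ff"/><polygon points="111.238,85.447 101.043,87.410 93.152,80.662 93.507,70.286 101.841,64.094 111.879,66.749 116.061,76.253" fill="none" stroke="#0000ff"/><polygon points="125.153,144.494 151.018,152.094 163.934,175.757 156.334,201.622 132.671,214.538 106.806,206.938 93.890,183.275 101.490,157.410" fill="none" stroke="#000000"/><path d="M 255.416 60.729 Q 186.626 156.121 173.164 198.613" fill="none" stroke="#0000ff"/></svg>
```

; Generated by LaserGRBL
G21
G90
G00 X259.519 Y195.846
M4 S819
G1 X212.485 Y226.275 F889
G1 X57.254 Y79.115
G1 X203.122 Y135.933
G1 X259.119 Y199.869
G1 X259.519 Y195.846
G00 X32.354 Y137.172
M4 S592
G1 X52.064 Y123.477 F1600
G1 X79.107 Y125.248
G1 X113.482 Y142.484
G00 X220.748 Y12.365
M4 S294
G1 X225.329 Y49.896 F3992
G1 X241.456 Y95.774
G1 X269.128 Y149.999
G00 X119.170 Y109.710
M4 S294
G1 X146.735 Y89.805 F3992
G1 X174.305 Y53.831
G1 X197.688 Y39.368
G00 X111.238 Y155.552
M4 S592
G1 X101.043 Y153.589 F1600
G1 X93.152 Y160.337
G1 X93.507 Y170.713
G1 X101.841 Y176.905
G1 X111.879 Y174.250
G1 X116.061 Y164.746
G1 X111.238 Y155.552
G00 X125.153 Y96.505
M4 S819
G1 X151.018 Y88.905 F889
G1 X163.934 Y65.242
G1 X156.334 Y39.377
G1 X132.671 Y26.461
G1 X106.806 Y34.061
G1 X93.890 Y57.724
G1 X101.490 Y83.589
G1 X125.153 Y96.505
G00 X255.416 Y180.270
M4 S592
G1 X215.704 Y122.553 F1600
G1 X188.286 Y76.592
G1 X173.164 Y42.386
M5
G00 X0.000 Y0.000

1 u = 1 mm; y_m = 240.999 − y.

[1] `<polygon>` closed polygon, #000000→cut S819 F889: (259.519,195.846) → (212.485,226.275) → (57.254,79.115) → (203.122,135.933) → (259.119,199.869) → (259.519,195.846) (closed)

[2] `<path>` quadratic bezier, #0000ff→score S592 F1600: (32.354,137.172) → (52.064,123.477) → (79.107,125.248) → (113.482,142.484)

[3] `<path>` quadratic bezier, #ff00ff→engrave S294 F3992: (220.748,12.365) → (225.329,49.896) → (241.456,95.774) → (269.128,149.999)

[4] `<path>` cubic bezier, #ff00ff→engrave S294 F3992: (119.170,109.710) → (146.735,89.805) → (174.305,53.831) → (197.688,39.368)

[5] `<polygon>` regular polygon, #0000ff→score S592 F1600: (111.238,155.552) → (101.043,153.589) → (93.152,160.337) → (93.507,170.713) → (101.841,176.905) → (111.879,174.250) → (116.061,164.746) → (111.238,155.552) (closed)

[6] `<polygon>` regular polygon, #000000→cut S819 F889: (125.153,96.505) → (151.018,88.905) → (163.934,65.242) → (156.334,39.377) → (132.671,26.461) → (106.806,34.061) → (93.890,57.724) → (101.490,83.589) → (125.153,96.505) (closed)

[7] `<path>` quadratic bezier, #0000ff→score S592 F1600: (255.416,180.270) → (215.704,122.553) → (188.286,76.592) → (173.164,42.386)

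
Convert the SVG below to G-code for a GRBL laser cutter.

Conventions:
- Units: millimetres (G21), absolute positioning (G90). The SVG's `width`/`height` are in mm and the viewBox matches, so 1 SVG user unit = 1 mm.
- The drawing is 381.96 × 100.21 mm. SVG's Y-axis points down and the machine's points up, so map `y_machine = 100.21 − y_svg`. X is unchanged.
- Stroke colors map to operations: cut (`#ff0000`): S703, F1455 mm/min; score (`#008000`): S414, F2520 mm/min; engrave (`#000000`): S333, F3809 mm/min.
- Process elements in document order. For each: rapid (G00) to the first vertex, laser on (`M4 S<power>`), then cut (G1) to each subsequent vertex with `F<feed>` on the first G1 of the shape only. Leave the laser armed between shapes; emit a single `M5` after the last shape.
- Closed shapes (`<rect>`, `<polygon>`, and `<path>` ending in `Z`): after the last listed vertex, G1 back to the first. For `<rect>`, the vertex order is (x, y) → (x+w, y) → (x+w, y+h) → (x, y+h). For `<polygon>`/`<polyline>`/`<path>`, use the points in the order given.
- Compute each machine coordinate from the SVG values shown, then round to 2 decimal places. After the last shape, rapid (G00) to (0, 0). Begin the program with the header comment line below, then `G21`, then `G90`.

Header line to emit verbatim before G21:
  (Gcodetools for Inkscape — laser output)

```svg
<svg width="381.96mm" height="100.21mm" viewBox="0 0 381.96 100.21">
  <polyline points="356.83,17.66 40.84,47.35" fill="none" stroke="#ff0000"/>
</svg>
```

(Gcodetools for Inkscape — laser output)
G21
G90
G00 X356.83 Y82.55
M4 S703
G1 X40.84 Y52.86 F1455
M5
G00 X0.00 Y0.00

1 u = 1 mm; y_m = 100.21 − y.

[1] `<polyline>` line segment, #ff0000→cut S703 F1455: (356.83,82.55) → (40.84,52.86)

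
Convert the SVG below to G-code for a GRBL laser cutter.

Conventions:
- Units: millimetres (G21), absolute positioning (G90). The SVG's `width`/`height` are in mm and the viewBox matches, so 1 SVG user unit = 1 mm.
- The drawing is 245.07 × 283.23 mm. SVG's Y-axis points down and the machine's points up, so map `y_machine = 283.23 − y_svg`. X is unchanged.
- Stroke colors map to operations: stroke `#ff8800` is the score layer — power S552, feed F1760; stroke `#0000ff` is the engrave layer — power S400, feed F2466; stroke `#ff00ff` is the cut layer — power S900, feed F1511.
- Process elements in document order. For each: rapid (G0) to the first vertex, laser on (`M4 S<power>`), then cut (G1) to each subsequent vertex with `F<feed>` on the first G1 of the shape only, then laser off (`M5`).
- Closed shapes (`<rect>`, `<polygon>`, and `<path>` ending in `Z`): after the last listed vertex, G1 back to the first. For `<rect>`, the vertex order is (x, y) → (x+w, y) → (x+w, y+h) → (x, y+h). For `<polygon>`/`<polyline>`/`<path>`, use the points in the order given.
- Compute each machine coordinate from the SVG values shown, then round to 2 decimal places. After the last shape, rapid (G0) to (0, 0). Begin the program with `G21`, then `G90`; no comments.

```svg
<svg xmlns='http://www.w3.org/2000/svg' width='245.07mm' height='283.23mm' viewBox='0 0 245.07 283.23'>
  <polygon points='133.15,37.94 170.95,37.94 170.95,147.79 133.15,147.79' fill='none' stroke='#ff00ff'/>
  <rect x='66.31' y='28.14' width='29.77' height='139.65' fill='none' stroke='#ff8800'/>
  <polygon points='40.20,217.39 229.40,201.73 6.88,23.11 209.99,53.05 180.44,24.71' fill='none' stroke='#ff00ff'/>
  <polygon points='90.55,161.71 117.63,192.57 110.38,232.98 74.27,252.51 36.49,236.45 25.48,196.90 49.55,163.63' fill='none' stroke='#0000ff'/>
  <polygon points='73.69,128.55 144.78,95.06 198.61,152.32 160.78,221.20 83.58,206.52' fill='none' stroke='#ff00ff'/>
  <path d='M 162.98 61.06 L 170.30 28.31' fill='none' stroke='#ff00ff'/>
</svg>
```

Since the viewBox matches the mm dimensions, user units are millimetres directly. The only transform is the Y-flip y_m = 283.23 − y_svg.

Shape 1 is a rectangle drawn with `<polygon>`. Its stroke #ff00ff means cut at S900, F1511. After flipping Y the toolpath is (133.15,245.29) → (170.95,245.29) → (170.95,135.44) → (133.15,135.44) → (133.15,245.29), returning to the start.

Shape 2 is a rectangle drawn with `<rect>`. Its stroke #ff8800 means score at S552, F1760. After flipping Y the toolpath is (66.31,255.09) → (96.08,255.09) → (96.08,115.44) → (66.31,115.44) → (66.31,255.09), returning to the start.

Shape 3 is a closed polygon drawn with `<polygon>`. Its stroke #ff00ff means cut at S900, F1511. After flipping Y the toolpath is (40.20,65.84) → (229.40,81.50) → (6.88,260.12) → (209.99,230.18) → (180.44,258.52) → (40.20,65.84), returning to the start.

Shape 4 is a regular polygon drawn with `<polygon>`. Its stroke #0000ff means engrave at S400, F2466. After flipping Y the toolpath is (90.55,121.52) → (117.63,90.66) → (110.38,50.25) → (74.27,30.72) → (36.49,46.78) → (25.48,86.33) → (49.55,119.60) → (90.55,121.52), returning to the start.

Shape 5 is a regular polygon drawn with `<polygon>`. Its stroke #ff00ff means cut at S900, F1511. After flipping Y the toolpath is (73.69,154.68) → (144.78,188.17) → (198.61,130.91) → (160.78,62.03) → (83.58,76.71) → (73.69,154.68), returning to the start.

Shape 6 is a line segment drawn with `<path>`. Its stroke #ff00ff means cut at S900, F1511. After flipping Y the toolpath is (162.98,222.17) → (170.30,254.92).

G21
G90
G0 X133.15 Y245.29
M4 S900
G1 X170.95 Y245.29 F1511
G1 X170.95 Y135.44
G1 X133.15 Y135.44
G1 X133.15 Y245.29
M5
G0 X66.31 Y255.09
M4 S552
G1 X96.08 Y255.09 F1760
G1 X96.08 Y115.44
G1 X66.31 Y115.44
G1 X66.31 Y255.09
M5
G0 X40.20 Y65.84
M4 S900
G1 X229.40 Y81.50 F1511
G1 X6.88 Y260.12
G1 X209.99 Y230.18
G1 X180.44 Y258.52
G1 X40.20 Y65.84
M5
G0 X90.55 Y121.52
M4 S400
G1 X117.63 Y90.66 F2466
G1 X110.38 Y50.25
G1 X74.27 Y30.72
G1 X36.49 Y46.78
G1 X25.48 Y86.33
G1 X49.55 Y119.60
G1 X90.55 Y121.52
M5
G0 X73.69 Y154.68
M4 S900
G1 X144.78 Y188.17 F1511
G1 X198.61 Y130.91
G1 X160.78 Y62.03
G1 X83.58 Y76.71
G1 X73.69 Y154.68
M5
G0 X162.98 Y222.17
M4 S900
G1 X170.30 Y254.92 F1511
M5
G0 X0.00 Y0.00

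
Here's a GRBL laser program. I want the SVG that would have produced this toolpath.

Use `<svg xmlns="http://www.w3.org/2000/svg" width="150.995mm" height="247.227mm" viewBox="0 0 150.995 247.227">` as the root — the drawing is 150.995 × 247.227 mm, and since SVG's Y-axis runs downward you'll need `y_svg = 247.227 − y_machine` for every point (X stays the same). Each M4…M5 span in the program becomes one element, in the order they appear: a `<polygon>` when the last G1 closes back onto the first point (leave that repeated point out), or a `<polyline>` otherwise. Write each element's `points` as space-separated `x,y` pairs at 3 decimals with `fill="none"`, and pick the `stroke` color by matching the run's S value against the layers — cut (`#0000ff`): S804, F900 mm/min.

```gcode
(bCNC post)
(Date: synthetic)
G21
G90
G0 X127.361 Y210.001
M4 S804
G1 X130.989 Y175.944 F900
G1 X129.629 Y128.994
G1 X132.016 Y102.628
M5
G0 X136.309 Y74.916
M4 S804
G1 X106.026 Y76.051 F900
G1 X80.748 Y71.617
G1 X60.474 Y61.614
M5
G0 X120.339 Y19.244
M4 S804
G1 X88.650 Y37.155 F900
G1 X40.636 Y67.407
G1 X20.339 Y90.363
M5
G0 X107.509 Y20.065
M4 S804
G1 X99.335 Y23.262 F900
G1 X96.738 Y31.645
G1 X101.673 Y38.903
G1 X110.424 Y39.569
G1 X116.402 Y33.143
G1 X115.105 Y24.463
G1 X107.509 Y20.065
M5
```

<svg xmlns="http://www.w3.org/2000/svg" width="150.995mm" height="247.227mm" viewBox="0 0 150.995 247.227">
  <polyline points="127.361,37.226 130.989,71.283 129.629,118.233 132.016,144.599" fill="none" stroke="#0000ff"/>
  <polyline points="136.309,172.311 106.026,171.176 80.748,175.610 60.474,185.613" fill="none" stroke="#0000ff"/>
  <polyline points="120.339,227.983 88.650,210.072 40.636,179.820 20.339,156.864" fill="none" stroke="#0000ff"/>
  <polygon points="107.509,227.162 99.335,223.965 96.738,215.582 101.673,208.324 110.424,207.658 116.402,214.084 115.105,222.764" fill="none" stroke="#0000ff"/>
</svg>

y_svg = 247.227 − y_m. Every run uses S804, so all elements get stroke `#0000ff` (cut).

[1] open run; points: 127.361,37.226 130.989,71.283 129.629,118.233 132.016,144.599

[2] open run; points: 136.309,172.311 106.026,171.176 80.748,175.610 60.474,185.613

[3] open run; points: 120.339,227.983 88.650,210.072 40.636,179.820 20.339,156.864

[4] closed run; points: 107.509,227.162 99.335,223.965 96.738,215.582 101.673,208.324 110.424,207.658 116.402,214.084 115.105,222.764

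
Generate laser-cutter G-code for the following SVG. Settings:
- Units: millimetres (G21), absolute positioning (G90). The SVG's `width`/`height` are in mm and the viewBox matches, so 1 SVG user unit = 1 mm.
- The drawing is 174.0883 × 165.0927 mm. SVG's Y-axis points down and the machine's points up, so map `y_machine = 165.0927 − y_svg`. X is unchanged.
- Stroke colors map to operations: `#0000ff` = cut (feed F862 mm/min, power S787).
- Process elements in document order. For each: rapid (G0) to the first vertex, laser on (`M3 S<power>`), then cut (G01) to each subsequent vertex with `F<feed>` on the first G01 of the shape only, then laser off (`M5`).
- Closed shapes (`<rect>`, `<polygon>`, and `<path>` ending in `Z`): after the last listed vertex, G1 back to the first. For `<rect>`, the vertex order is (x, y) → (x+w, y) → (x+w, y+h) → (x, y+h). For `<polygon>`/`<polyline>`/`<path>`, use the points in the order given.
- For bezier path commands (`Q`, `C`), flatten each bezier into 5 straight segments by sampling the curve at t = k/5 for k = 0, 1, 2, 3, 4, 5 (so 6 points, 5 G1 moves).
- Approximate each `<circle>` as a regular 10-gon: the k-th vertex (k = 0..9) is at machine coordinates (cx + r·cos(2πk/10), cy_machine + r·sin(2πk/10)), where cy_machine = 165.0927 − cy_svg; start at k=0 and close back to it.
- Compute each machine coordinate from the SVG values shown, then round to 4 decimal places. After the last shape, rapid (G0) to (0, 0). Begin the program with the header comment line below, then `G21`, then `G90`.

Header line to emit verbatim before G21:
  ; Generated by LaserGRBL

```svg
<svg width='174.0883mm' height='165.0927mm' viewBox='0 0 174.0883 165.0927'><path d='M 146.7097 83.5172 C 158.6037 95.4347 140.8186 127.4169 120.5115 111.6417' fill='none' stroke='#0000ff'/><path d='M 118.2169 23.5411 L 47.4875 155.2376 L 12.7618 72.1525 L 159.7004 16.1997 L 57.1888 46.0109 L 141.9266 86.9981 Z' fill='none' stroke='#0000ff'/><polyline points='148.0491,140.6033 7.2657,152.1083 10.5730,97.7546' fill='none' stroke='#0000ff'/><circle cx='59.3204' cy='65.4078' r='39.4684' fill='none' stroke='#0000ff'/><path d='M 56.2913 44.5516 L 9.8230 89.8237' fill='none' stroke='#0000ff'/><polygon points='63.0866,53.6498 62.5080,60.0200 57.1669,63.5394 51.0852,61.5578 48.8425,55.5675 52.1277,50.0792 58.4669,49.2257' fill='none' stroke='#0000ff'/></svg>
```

; Generated by LaserGRBL
G21
G90
G0 X146.7097 Y81.5755
M3 S787
G01 X150.5019 Y72.5598 F862
G01 X148.4746 Y61.9841
G01 X141.9314 Y53.1037
G01 X132.1759 Y49.1742
G01 X120.5115 Y53.4510
M5
G0 X118.2169 Y141.5516
M3 S787
G01 X47.4875 Y9.8551 F862
G01 X12.7618 Y92.9402
G01 X159.7004 Y148.8930
G01 X57.1888 Y119.0818
G01 X141.9266 Y78.0946
G01 X118.2169 Y141.5516
M5
G0 X148.0491 Y24.4894
M3 S787
G01 X7.2657 Y12.9844 F862
G01 X10.5730 Y67.3381
M5
G0 X98.7888 Y99.6849
M3 S787
G01 X91.2510 Y122.8838 F862
G01 X71.5168 Y137.2216
G01 X47.1240 Y137.2216
G01 X27.3898 Y122.8838
G01 X19.8520 Y99.6849
G01 X27.3898 Y76.4860
G01 X47.1240 Y62.1482
G01 X71.5168 Y62.1482
G01 X91.2510 Y76.4860
G01 X98.7888 Y99.6849
M5
G0 X56.2913 Y120.5411
M3 S787
G01 X9.8230 Y75.2690 F862
M5
G0 X63.0866 Y111.4429
M3 S787
G01 X62.5080 Y105.0727 F862
G01 X57.1669 Y101.5533
G01 X51.0852 Y103.5349
G01 X48.8425 Y109.5252
G01 X52.1277 Y115.0135
G01 X58.4669 Y115.8670
G01 X63.0866 Y111.4429
M5
G0 X0.0000 Y0.0000

1 u = 1 mm; y_m = 165.0927 − y.

[1] `<path>` cubic bezier, #0000ff→cut S787 F862: (146.7097,81.5755) → (150.5019,72.5598) → (148.4746,61.9841) → (141.9314,53.1037) → (132.1759,49.1742) → (120.5115,53.4510)

[2] `<path>` closed polygon, #0000ff→cut S787 F862: (118.2169,141.5516) → (47.4875,9.8551) → (12.7618,92.9402) → (159.7004,148.8930) → (57.1888,119.0818) → (141.9266,78.0946) → (118.2169,141.5516) (closed)

[3] `<polyline>` open polyline, #0000ff→cut S787 F862: (148.0491,24.4894) → (7.2657,12.9844) → (10.5730,67.3381)

[4] `<circle>` circle, #0000ff→cut S787 F862: (98.7888,99.6849) → (91.2510,122.8838) → (71.5168,137.2216) → (47.1240,137.2216) → (27.3898,122.8838) → (19.8520,99.6849) → (27.3898,76.4860) → (47.1240,62.1482) → (71.5168,62.1482) → (91.2510,76.4860) → (98.7888,99.6849) (closed)

[5] `<path>` line segment, #0000ff→cut S787 F862: (56.2913,120.5411) → (9.8230,75.2690)

[6] `<polygon>` regular polygon, #0000ff→cut S787 F862: (63.0866,111.4429) → (62.5080,105.0727) → (57.1669,101.5533) → (51.0852,103.5349) → (48.8425,109.5252) → (52.1277,115.0135) → (58.4669,115.8670) → (63.0866,111.4429) (closed)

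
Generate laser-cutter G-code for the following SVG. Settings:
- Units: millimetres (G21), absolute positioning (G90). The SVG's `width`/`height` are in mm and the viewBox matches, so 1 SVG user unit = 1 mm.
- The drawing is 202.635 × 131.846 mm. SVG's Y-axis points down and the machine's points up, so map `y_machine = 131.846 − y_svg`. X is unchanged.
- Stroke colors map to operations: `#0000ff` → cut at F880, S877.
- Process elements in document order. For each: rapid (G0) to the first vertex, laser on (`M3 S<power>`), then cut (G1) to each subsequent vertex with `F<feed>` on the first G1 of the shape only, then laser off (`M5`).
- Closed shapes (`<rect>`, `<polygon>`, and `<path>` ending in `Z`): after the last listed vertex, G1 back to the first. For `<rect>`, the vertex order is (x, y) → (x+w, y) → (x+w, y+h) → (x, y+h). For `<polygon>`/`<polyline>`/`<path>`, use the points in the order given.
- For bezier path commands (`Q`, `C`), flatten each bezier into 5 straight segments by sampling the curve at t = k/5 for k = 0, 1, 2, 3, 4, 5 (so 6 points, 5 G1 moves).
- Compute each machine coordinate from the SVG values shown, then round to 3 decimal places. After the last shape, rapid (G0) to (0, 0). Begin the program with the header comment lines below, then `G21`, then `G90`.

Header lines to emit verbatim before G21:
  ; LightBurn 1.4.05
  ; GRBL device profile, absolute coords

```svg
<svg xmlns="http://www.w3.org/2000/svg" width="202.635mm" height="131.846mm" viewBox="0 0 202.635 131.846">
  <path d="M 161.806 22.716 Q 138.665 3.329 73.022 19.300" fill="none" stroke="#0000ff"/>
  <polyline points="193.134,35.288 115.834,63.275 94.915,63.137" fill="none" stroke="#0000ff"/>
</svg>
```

1 u = 1 mm; y_m = 131.846 − y.

[1] `<path>` quadratic bezier, #0000ff→cut S877 F880: (161.806,109.130) → (150.850,115.470) → (136.493,118.982) → (118.736,119.666) → (97.579,117.520) → (73.022,112.546)

[2] `<polyline>` open polyline, #0000ff→cut S877 F880: (193.134,96.558) → (115.834,68.571) → (94.915,68.709)

; LightBurn 1.4.05
; GRBL device profile, absolute coords
G21
G90
G0 X161.806 Y109.130
M3 S877
G1 X150.850 Y115.470 F880
G1 X136.493 Y118.982
G1 X118.736 Y119.666
G1 X97.579 Y117.520
G1 X73.022 Y112.546
M5
G0 X193.134 Y96.558
M3 S877
G1 X115.834 Y68.571 F880
G1 X94.915 Y68.709
M5
G0 X0.000 Y0.000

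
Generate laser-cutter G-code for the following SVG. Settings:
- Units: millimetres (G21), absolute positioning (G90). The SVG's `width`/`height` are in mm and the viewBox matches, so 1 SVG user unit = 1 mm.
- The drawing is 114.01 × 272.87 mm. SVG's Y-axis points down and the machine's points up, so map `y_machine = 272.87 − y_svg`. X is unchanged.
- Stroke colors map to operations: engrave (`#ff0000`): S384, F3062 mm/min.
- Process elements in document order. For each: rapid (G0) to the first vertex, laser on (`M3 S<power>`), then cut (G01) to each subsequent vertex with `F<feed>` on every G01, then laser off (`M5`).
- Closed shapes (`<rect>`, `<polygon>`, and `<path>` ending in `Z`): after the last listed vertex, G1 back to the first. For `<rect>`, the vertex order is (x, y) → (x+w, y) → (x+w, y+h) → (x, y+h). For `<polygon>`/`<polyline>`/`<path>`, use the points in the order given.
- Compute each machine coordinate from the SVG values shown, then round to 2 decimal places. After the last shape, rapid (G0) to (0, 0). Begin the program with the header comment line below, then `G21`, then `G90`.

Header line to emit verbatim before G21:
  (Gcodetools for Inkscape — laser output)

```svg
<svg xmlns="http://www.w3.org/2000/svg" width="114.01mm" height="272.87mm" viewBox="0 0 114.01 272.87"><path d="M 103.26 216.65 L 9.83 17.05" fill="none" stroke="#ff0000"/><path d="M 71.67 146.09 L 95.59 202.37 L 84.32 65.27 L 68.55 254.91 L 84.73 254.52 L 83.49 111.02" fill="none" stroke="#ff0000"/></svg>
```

(Gcodetools for Inkscape — laser output)
G21
G90
G0 X103.26 Y56.22
M3 S384
G01 X9.83 Y255.82 F3062
M5
G0 X71.67 Y126.78
M3 S384
G01 X95.59 Y70.50 F3062
G01 X84.32 Y207.60 F3062
G01 X68.55 Y17.96 F3062
G01 X84.73 Y18.35 F3062
G01 X83.49 Y161.85 F3062
M5
G0 X0.00 Y0.00

viewBox `0 0 114.01 272.87` with mm width/height → 1 unit = 1 mm. Flip: y_m = 272.87 − y_svg.

**Shape 1** — `<path>` line segment, stroke `#ff0000` → engrave (S384, F3062). Machine vertices: (103.26,56.22) → (9.83,255.82). Open path.

**Shape 2** — `<path>` open polyline, stroke `#ff0000` → engrave (S384, F3062). Machine vertices: (71.67,126.78) → (95.59,70.50) → (84.32,207.60) → (68.55,17.96) → (84.73,18.35) → (83.49,161.85). Open path.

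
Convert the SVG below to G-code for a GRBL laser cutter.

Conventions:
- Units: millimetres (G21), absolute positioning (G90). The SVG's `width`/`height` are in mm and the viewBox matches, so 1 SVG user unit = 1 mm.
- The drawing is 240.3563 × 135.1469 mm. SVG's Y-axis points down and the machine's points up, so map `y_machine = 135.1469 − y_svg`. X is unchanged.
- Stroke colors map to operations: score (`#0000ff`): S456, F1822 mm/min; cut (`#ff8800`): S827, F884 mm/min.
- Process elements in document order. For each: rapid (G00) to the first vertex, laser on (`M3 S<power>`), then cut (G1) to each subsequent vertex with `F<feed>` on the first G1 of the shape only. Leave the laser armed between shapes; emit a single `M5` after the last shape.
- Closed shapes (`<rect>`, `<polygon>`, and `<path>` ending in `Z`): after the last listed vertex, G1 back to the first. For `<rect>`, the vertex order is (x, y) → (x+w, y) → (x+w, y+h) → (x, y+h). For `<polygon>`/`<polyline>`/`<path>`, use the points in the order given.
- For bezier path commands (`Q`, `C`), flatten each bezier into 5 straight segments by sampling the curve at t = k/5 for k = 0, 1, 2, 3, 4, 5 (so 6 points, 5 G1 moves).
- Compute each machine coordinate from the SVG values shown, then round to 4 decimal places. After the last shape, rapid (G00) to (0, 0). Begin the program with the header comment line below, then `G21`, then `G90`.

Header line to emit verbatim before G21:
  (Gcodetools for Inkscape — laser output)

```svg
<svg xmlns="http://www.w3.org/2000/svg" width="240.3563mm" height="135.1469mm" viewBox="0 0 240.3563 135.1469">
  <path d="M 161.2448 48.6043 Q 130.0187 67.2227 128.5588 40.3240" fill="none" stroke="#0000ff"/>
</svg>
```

Since the viewBox matches the mm dimensions, user units are millimetres directly. The only transform is the Y-flip y_m = 135.1469 − y_svg.

Shape 1 is a quadratic bezier drawn with `<path>`. Its stroke #0000ff means score at S456, F1822. After flipping Y the toolpath is (161.2448,86.5426) → (149.9450,80.9159) → (141.0265,78.9306) → (134.4893,80.5867) → (130.3334,85.8841) → (128.5588,94.8229).

(Gcodetools for Inkscape — laser output)
G21
G90
G00 X161.2448 Y86.5426
M3 S456
G1 X149.9450 Y80.9159 F1822
G1 X141.0265 Y78.9306
G1 X134.4893 Y80.5867
G1 X130.3334 Y85.8841
G1 X128.5588 Y94.8229
M5
G00 X0.0000 Y0.0000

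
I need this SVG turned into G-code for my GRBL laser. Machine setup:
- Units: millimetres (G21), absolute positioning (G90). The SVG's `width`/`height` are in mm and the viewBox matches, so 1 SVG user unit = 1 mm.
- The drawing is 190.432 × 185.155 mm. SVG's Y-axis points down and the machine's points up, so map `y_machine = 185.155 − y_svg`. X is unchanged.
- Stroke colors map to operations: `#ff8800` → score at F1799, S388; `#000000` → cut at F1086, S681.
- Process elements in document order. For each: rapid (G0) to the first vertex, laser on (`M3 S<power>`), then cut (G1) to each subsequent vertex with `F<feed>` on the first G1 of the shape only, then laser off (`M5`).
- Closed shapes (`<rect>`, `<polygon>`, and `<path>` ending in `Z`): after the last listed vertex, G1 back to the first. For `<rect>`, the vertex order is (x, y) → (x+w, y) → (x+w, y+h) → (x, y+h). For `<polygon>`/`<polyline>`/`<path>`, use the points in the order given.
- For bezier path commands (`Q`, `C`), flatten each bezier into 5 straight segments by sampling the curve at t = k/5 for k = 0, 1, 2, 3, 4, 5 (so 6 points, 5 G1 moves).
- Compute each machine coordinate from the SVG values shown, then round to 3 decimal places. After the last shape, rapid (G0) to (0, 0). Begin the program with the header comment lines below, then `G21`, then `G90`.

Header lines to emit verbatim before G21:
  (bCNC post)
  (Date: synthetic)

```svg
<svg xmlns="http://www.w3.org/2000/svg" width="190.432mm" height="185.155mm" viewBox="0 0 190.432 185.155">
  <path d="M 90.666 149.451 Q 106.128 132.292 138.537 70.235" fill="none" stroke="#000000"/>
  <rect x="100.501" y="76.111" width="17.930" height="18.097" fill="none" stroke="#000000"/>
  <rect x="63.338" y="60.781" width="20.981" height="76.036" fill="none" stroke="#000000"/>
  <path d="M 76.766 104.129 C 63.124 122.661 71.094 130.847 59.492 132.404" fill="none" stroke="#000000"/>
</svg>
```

(bCNC post)
(Date: synthetic)
G21
G90
G0 X90.666 Y35.704
M3 S681
G1 X97.529 Y44.364 F1086
G1 X105.747 Y56.615
G1 X115.321 Y72.458
G1 X126.251 Y91.893
G1 X138.537 Y114.920
M5
G0 X100.501 Y109.044
M3 S681
G1 X118.431 Y109.044 F1086
G1 X118.431 Y90.947
G1 X100.501 Y90.947
G1 X100.501 Y109.044
M5
G0 X63.338 Y124.374
M3 S681
G1 X84.319 Y124.374 F1086
G1 X84.319 Y48.338
G1 X63.338 Y48.338
G1 X63.338 Y124.374
M5
G0 X76.766 Y81.026
M3 S681
G1 X70.845 Y71.119 F1086
G1 X68.134 Y63.516
G1 X66.656 Y58.039
G1 X64.434 Y54.510
G1 X59.492 Y52.751
M5
G0 X0.000 Y0.000

Since the viewBox matches the mm dimensions, user units are millimetres directly. The only transform is the Y-flip y_m = 185.155 − y_svg.

Shape 1 is a quadratic bezier drawn with `<path>`. Its stroke #000000 means cut at S681, F1086. After flipping Y the toolpath is (90.666,35.704) → (97.529,44.364) → (105.747,56.615) → (115.321,72.458) → (126.251,91.893) → (138.537,114.920).

Shape 2 is a rectangle drawn with `<rect>`. Its stroke #000000 means cut at S681, F1086. After flipping Y the toolpath is (100.501,109.044) → (118.431,109.044) → (118.431,90.947) → (100.501,90.947) → (100.501,109.044), returning to the start.

Shape 3 is a rectangle drawn with `<rect>`. Its stroke #000000 means cut at S681, F1086. After flipping Y the toolpath is (63.338,124.374) → (84.319,124.374) → (84.319,48.338) → (63.338,48.338) → (63.338,124.374), returning to the start.

Shape 4 is a cubic bezier drawn with `<path>`. Its stroke #000000 means cut at S681, F1086. After flipping Y the toolpath is (76.766,81.026) → (70.845,71.119) → (68.134,63.516) → (66.656,58.039) → (64.434,54.510) → (59.492,52.751).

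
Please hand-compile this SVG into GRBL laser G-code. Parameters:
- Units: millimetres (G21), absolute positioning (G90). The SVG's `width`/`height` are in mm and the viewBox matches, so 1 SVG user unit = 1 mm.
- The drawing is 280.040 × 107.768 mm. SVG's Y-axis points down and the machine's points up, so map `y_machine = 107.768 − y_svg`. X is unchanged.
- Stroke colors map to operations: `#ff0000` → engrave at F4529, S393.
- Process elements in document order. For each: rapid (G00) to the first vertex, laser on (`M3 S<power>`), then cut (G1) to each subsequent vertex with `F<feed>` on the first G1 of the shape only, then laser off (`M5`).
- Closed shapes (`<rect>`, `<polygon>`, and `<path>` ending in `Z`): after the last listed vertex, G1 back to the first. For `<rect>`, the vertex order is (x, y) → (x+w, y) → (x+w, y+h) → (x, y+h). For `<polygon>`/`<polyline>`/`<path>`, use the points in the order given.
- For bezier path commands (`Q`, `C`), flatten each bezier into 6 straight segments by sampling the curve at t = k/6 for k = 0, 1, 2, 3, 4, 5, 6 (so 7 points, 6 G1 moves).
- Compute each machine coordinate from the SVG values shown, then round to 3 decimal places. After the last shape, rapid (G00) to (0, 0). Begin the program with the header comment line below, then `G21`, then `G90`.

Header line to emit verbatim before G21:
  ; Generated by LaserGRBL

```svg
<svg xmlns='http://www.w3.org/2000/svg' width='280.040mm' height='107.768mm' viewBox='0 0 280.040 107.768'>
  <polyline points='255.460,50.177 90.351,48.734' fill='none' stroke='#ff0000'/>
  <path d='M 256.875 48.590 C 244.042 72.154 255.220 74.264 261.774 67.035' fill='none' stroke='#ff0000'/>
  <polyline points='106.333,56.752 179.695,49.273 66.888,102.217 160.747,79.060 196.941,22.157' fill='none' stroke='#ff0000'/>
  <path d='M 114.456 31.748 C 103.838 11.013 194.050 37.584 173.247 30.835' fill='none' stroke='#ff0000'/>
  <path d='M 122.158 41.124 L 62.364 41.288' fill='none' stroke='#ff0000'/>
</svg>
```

; Generated by LaserGRBL
G21
G90
G00 X255.460 Y57.591
M3 S393
G1 X90.351 Y59.034 F4529
M5
G00 X256.875 Y59.178
M3 S393
G1 X252.327 Y49.128 F4529
G1 X250.985 Y42.317
G1 X252.054 Y38.408
G1 X254.739 Y37.066
G1 X258.244 Y37.953
G1 X261.774 Y40.733
M5
G00 X106.333 Y51.016
M3 S393
G1 X179.695 Y58.495 F4529
G1 X66.888 Y5.551
G1 X160.747 Y28.708
G1 X196.941 Y85.611
M5
G00 X114.456 Y76.020
M3 S393
G1 X116.569 Y82.819 F4529
G1 X129.602 Y83.972
G1 X147.671 Y81.721
G1 X164.891 Y78.305
G1 X175.378 Y75.962
G1 X173.247 Y76.933
M5
G00 X122.158 Y66.644
M3 S393
G1 X62.364 Y66.480 F4529
M5
G00 X0.000 Y0.000

Since the viewBox matches the mm dimensions, user units are millimetres directly. The only transform is the Y-flip y_m = 107.768 − y_svg.

Shape 1 is a line segment drawn with `<polyline>`. Its stroke #ff0000 means engrave at S393, F4529. After flipping Y the toolpath is (255.460,57.591) → (90.351,59.034).

Shape 2 is a cubic bezier drawn with `<path>`. Its stroke #ff0000 means engrave at S393, F4529. After flipping Y the toolpath is (256.875,59.178) → (252.327,49.128) → (250.985,42.317) → (252.054,38.408) → (254.739,37.066) → (258.244,37.953) → (261.774,40.733).

Shape 3 is a open polyline drawn with `<polyline>`. Its stroke #ff0000 means engrave at S393, F4529. After flipping Y the toolpath is (106.333,51.016) → (179.695,58.495) → (66.888,5.551) → (160.747,28.708) → (196.941,85.611).

Shape 4 is a cubic bezier drawn with `<path>`. Its stroke #ff0000 means engrave at S393, F4529. After flipping Y the toolpath is (114.456,76.020) → (116.569,82.819) → (129.602,83.972) → (147.671,81.721) → (164.891,78.305) → (175.378,75.962) → (173.247,76.933).

Shape 5 is a line segment drawn with `<path>`. Its stroke #ff0000 means engrave at S393, F4529. After flipping Y the toolpath is (122.158,66.644) → (62.364,66.480).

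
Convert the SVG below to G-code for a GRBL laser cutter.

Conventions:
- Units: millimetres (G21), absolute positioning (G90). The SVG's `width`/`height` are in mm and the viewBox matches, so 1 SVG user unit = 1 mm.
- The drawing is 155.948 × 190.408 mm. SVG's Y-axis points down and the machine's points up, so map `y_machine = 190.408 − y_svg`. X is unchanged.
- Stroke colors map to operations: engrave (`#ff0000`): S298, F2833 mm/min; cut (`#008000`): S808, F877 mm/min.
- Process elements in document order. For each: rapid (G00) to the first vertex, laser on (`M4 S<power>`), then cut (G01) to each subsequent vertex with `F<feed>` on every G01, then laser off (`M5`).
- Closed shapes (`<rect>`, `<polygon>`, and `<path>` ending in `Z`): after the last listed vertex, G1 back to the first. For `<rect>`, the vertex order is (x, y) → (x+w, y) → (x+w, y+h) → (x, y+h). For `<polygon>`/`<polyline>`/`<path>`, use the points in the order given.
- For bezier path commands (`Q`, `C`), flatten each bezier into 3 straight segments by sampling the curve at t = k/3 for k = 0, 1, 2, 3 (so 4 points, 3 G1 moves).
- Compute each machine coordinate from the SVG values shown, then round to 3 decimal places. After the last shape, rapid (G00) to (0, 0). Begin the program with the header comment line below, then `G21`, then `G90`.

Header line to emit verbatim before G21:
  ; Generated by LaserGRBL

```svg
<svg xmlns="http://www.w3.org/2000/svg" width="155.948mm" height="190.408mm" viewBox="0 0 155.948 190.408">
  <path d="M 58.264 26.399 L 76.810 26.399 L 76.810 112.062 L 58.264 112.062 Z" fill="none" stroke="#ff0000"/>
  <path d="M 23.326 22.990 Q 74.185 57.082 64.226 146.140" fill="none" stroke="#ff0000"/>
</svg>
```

; Generated by LaserGRBL
G21
G90
G00 X58.264 Y164.009
M4 S298
G01 X76.810 Y164.009 F2833
G01 X76.810 Y78.346 F2833
G01 X58.264 Y78.346 F2833
G01 X58.264 Y164.009 F2833
M5
G00 X23.326 Y167.418
M4 S298
G01 X50.474 Y138.583 F2833
G01 X64.108 Y97.533 F2833
G01 X64.226 Y44.268 F2833
M5
G00 X0.000 Y0.000

Since the viewBox matches the mm dimensions, user units are millimetres directly. The only transform is the Y-flip y_m = 190.408 − y_svg.

Shape 1 is a rectangle drawn with `<path>`. Its stroke #ff0000 means engrave at S298, F2833. After flipping Y the toolpath is (58.264,164.009) → (76.810,164.009) → (76.810,78.346) → (58.264,78.346) → (58.264,164.009), returning to the start.

Shape 2 is a quadratic bezier drawn with `<path>`. Its stroke #ff0000 means engrave at S298, F2833. After flipping Y the toolpath is (23.326,167.418) → (50.474,138.583) → (64.108,97.533) → (64.226,44.268).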